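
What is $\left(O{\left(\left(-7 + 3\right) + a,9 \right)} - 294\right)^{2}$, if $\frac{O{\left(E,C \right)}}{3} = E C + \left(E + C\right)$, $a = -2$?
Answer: $199809$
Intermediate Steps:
$O{\left(E,C \right)} = 3 C + 3 E + 3 C E$ ($O{\left(E,C \right)} = 3 \left(E C + \left(E + C\right)\right) = 3 \left(C E + \left(C + E\right)\right) = 3 \left(C + E + C E\right) = 3 C + 3 E + 3 C E$)
$\left(O{\left(\left(-7 + 3\right) + a,9 \right)} - 294\right)^{2} = \left(\left(3 \cdot 9 + 3 \left(\left(-7 + 3\right) - 2\right) + 3 \cdot 9 \left(\left(-7 + 3\right) - 2\right)\right) - 294\right)^{2} = \left(\left(27 + 3 \left(-4 - 2\right) + 3 \cdot 9 \left(-4 - 2\right)\right) - 294\right)^{2} = \left(\left(27 + 3 \left(-6\right) + 3 \cdot 9 \left(-6\right)\right) - 294\right)^{2} = \left(\left(27 - 18 - 162\right) - 294\right)^{2} = \left(-153 - 294\right)^{2} = \left(-447\right)^{2} = 199809$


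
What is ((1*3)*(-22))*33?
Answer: -2178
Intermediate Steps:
((1*3)*(-22))*33 = (3*(-22))*33 = -66*33 = -2178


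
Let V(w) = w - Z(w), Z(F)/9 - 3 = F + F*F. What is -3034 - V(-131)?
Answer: 150394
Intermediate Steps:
Z(F) = 27 + 9*F + 9*F² (Z(F) = 27 + 9*(F + F*F) = 27 + 9*(F + F²) = 27 + (9*F + 9*F²) = 27 + 9*F + 9*F²)
V(w) = -27 - 9*w² - 8*w (V(w) = w - (27 + 9*w + 9*w²) = w + (-27 - 9*w - 9*w²) = -27 - 9*w² - 8*w)
-3034 - V(-131) = -3034 - (-27 - 9*(-131)² - 8*(-131)) = -3034 - (-27 - 9*17161 + 1048) = -3034 - (-27 - 154449 + 1048) = -3034 - 1*(-153428) = -3034 + 153428 = 150394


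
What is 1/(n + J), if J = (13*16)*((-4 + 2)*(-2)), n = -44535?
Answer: -1/43703 ≈ -2.2882e-5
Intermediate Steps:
J = 832 (J = 208*(-2*(-2)) = 208*4 = 832)
1/(n + J) = 1/(-44535 + 832) = 1/(-43703) = -1/43703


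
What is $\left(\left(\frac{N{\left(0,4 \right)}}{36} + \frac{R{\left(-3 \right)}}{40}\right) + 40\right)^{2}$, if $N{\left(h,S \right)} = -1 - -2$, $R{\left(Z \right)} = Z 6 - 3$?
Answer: $\frac{202236841}{129600} \approx 1560.5$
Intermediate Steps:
$R{\left(Z \right)} = -3 + 6 Z$ ($R{\left(Z \right)} = 6 Z - 3 = -3 + 6 Z$)
$N{\left(h,S \right)} = 1$ ($N{\left(h,S \right)} = -1 + 2 = 1$)
$\left(\left(\frac{N{\left(0,4 \right)}}{36} + \frac{R{\left(-3 \right)}}{40}\right) + 40\right)^{2} = \left(\left(1 \cdot \frac{1}{36} + \frac{-3 + 6 \left(-3\right)}{40}\right) + 40\right)^{2} = \left(\left(1 \cdot \frac{1}{36} + \left(-3 - 18\right) \frac{1}{40}\right) + 40\right)^{2} = \left(\left(\frac{1}{36} - \frac{21}{40}\right) + 40\right)^{2} = \left(- \frac{179}{360} + 40\right)^{2} = \left(\frac{14221}{360}\right)^{2} = \frac{202236841}{129600}$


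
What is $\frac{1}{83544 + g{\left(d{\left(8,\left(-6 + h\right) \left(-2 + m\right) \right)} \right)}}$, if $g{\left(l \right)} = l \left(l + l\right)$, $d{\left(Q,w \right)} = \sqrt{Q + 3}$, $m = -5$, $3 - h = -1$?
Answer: $\frac{1}{83566} \approx 1.1967 \cdot 10^{-5}$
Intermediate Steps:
$h = 4$ ($h = 3 - -1 = 3 + 1 = 4$)
$d{\left(Q,w \right)} = \sqrt{3 + Q}$
$g{\left(l \right)} = 2 l^{2}$ ($g{\left(l \right)} = l 2 l = 2 l^{2}$)
$\frac{1}{83544 + g{\left(d{\left(8,\left(-6 + h\right) \left(-2 + m\right) \right)} \right)}} = \frac{1}{83544 + 2 \left(\sqrt{3 + 8}\right)^{2}} = \frac{1}{83544 + 2 \left(\sqrt{11}\right)^{2}} = \frac{1}{83544 + 2 \cdot 11} = \frac{1}{83544 + 22} = \frac{1}{83566}$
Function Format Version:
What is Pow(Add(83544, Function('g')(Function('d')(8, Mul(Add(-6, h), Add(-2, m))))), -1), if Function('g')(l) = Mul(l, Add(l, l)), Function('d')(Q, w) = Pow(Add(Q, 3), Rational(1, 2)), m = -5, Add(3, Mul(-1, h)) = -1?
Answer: Rational(1, 83566) ≈ 1.1967e-5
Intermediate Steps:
h = 4 (h = Add(3, Mul(-1, -1)) = Add(3, 1) = 4)
Function('d')(Q, w) = Pow(Add(3, Q), Rational(1, 2))
Function('g')(l) = Mul(2, Pow(l, 2)) (Function('g')(l) = Mul(l, Mul(2, l)) = Mul(2, Pow(l, 2)))
Pow(Add(83544, Function('g')(Function('d')(8, Mul(Add(-6, h), Add(-2, m))))), -1) = Pow(Add(83544, Mul(2, Pow(Pow(Add(3, 8), Rational(1, 2)), 2))), -1) = Pow(Add(83544, Mul(2, Pow(Pow(11, Rational(1, 2)), 2))), -1) = Pow(Add(83544, Mul(2, 11)), -1) = Pow(Add(83544, 22), -1) = Pow(83566, -1) = Rational(1, 83566)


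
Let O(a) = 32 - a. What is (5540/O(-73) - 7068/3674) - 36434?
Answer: -1403553236/38577 ≈ -36383.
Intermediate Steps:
(5540/O(-73) - 7068/3674) - 36434 = (5540/(32 - 1*(-73)) - 7068/3674) - 36434 = (5540/(32 + 73) - 7068*1/3674) - 36434 = (5540/105 - 3534/1837) - 36434 = (5540*(1/105) - 3534/1837) - 36434 = (1108/21 - 3534/1837) - 36434 = 1961182/38577 - 36434 = -1403553236/38577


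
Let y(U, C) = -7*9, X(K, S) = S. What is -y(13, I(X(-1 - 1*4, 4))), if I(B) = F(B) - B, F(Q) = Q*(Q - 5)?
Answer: 63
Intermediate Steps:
F(Q) = Q*(-5 + Q)
I(B) = -B + B*(-5 + B) (I(B) = B*(-5 + B) - B = -B + B*(-5 + B))
y(U, C) = -63
-y(13, I(X(-1 - 1*4, 4))) = -1*(-63) = 63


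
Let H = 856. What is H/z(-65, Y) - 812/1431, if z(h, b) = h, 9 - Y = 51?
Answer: -1277716/93015 ≈ -13.737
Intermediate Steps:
Y = -42 (Y = 9 - 1*51 = 9 - 51 = -42)
H/z(-65, Y) - 812/1431 = 856/(-65) - 812/1431 = 856*(-1/65) - 812*1/1431 = -856/65 - 812/1431 = -1277716/93015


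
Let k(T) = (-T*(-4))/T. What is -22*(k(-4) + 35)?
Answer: -858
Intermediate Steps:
k(T) = 4 (k(T) = (-(-4)*T)/T = (4*T)/T = 4)
-22*(k(-4) + 35) = -22*(4 + 35) = -22*39 = -858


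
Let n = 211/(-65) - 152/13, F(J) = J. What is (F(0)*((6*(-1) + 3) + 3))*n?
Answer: 0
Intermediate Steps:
n = -971/65 (n = 211*(-1/65) - 152*1/13 = -211/65 - 152/13 = -971/65 ≈ -14.938)
(F(0)*((6*(-1) + 3) + 3))*n = (0*((6*(-1) + 3) + 3))*(-971/65) = (0*((-6 + 3) + 3))*(-971/65) = (0*(-3 + 3))*(-971/65) = (0*0)*(-971/65) = 0*(-971/65) = 0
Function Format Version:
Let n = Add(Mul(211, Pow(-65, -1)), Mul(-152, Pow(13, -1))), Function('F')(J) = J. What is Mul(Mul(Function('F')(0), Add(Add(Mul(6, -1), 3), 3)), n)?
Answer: 0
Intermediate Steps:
n = Rational(-971, 65) (n = Add(Mul(211, Rational(-1, 65)), Mul(-152, Rational(1, 13))) = Add(Rational(-211, 65), Rational(-152, 13)) = Rational(-971, 65) ≈ -14.938)
Mul(Mul(Function('F')(0), Add(Add(Mul(6, -1), 3), 3)), n) = Mul(Mul(0, Add(Add(Mul(6, -1), 3), 3)), Rational(-971, 65)) = Mul(Mul(0, Add(Add(-6, 3), 3)), Rational(-971, 65)) = Mul(Mul(0, Add(-3, 3)), Rational(-971, 65)) = Mul(Mul(0, 0), Rational(-971, 65)) = Mul(0, Rational(-971, 65)) = 0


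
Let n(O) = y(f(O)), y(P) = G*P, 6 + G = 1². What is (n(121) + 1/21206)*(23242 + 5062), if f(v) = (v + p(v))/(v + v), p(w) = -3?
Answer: -88529944648/1282963 ≈ -69004.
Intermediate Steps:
f(v) = (-3 + v)/(2*v) (f(v) = (v - 3)/(v + v) = (-3 + v)/((2*v)) = (-3 + v)*(1/(2*v)) = (-3 + v)/(2*v))
G = -5 (G = -6 + 1² = -6 + 1 = -5)
y(P) = -5*P
n(O) = -5*(-3 + O)/(2*O)
(n(121) + 1/21206)*(23242 + 5062) = ((5/2)*(3 - 1*121)/121 + 1/21206)*(23242 + 5062) = ((5/2)*(1/121)*(3 - 121) + 1/21206)*28304 = ((5/2)*(1/121)*(-118) + 1/21206)*28304 = (-295/121 + 1/21206)*28304 = -6255649/2565926*28304 = -88529944648/1282963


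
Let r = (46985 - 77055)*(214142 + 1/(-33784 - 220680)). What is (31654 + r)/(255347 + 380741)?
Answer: -819274620949317/80930748416 ≈ -10123.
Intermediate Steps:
r = -819278648351045/127232 (r = -30070*(214142 + 1/(-254464)) = -30070*(214142 - 1/254464) = -30070*54491429887/254464 = -819278648351045/127232 ≈ -6.4392e+9)
(31654 + r)/(255347 + 380741) = (31654 - 819278648351045/127232)/(255347 + 380741) = -819274620949317/127232/636088 = -819274620949317/127232*1/636088 = -819274620949317/80930748416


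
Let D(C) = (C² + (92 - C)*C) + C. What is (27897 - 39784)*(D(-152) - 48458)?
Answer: 744054878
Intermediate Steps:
D(C) = C + C² + C*(92 - C) (D(C) = (C² + C*(92 - C)) + C = C + C² + C*(92 - C))
(27897 - 39784)*(D(-152) - 48458) = (27897 - 39784)*(93*(-152) - 48458) = -11887*(-14136 - 48458) = -11887*(-62594) = 744054878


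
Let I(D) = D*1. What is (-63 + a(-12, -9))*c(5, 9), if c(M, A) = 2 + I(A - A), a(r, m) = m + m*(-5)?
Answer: -54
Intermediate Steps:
a(r, m) = -4*m (a(r, m) = m - 5*m = -4*m)
I(D) = D
c(M, A) = 2 (c(M, A) = 2 + (A - A) = 2 + 0 = 2)
(-63 + a(-12, -9))*c(5, 9) = (-63 - 4*(-9))*2 = (-63 + 36)*2 = -27*2 = -54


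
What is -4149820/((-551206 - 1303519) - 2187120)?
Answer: 829964/808369 ≈ 1.0267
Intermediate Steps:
-4149820/((-551206 - 1303519) - 2187120) = -4149820/(-1854725 - 2187120) = -4149820/(-4041845) = -4149820*(-1/4041845) = 829964/808369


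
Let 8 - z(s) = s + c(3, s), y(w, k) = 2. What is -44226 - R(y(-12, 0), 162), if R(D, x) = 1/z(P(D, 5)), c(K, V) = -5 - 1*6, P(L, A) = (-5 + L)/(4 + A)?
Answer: -2565111/58 ≈ -44226.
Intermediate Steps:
P(L, A) = (-5 + L)/(4 + A)
c(K, V) = -11 (c(K, V) = -5 - 6 = -11)
z(s) = 19 - s (z(s) = 8 - (s - 11) = 8 - (-11 + s) = 8 + (11 - s) = 19 - s)
R(D, x) = 1/(176/9 - D/9) (R(D, x) = 1/(19 - (-5 + D)/(4 + 5)) = 1/(19 - (-5 + D)/9) = 1/(19 - (-5/9 + D/9)) = 1/(19 + (5/9 - D/9)) = 1/(176/9 - D/9))
-44226 - R(y(-12, 0), 162) = -44226 - (-9)/(-176 + 2) = -44226 - (-9)/(-174) = -44226 - (-9)*(-1)/174 = -44226 - 1*3/58 = -44226 - 3/58 = -2565111/58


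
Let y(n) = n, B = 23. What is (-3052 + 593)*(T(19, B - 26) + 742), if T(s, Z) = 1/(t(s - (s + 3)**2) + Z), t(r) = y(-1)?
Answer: -7295853/4 ≈ -1.8240e+6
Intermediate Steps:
t(r) = -1
T(s, Z) = 1/(-1 + Z)
(-3052 + 593)*(T(19, B - 26) + 742) = (-3052 + 593)*(1/(-1 + (23 - 26)) + 742) = -2459*(1/(-1 - 3) + 742) = -2459*(1/(-4) + 742) = -2459*(-1/4 + 742) = -2459*2967/4 = -7295853/4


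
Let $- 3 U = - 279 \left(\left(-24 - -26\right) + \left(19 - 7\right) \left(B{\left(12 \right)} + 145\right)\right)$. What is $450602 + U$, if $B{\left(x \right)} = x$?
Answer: $626000$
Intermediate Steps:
$U = 175398$ ($U = - \frac{\left(-279\right) \left(\left(-24 - -26\right) + \left(19 - 7\right) \left(12 + 145\right)\right)}{3} = - \frac{\left(-279\right) \left(\left(-24 + 26\right) + 12 \cdot 157\right)}{3} = - \frac{\left(-279\right) \left(2 + 1884\right)}{3} = - \frac{\left(-279\right) 1886}{3} = \left(- \frac{1}{3}\right) \left(-526194\right) = 175398$)
$450602 + U = 450602 + 175398 = 626000$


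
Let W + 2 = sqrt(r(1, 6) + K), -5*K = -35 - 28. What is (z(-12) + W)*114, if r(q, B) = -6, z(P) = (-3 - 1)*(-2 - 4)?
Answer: 2508 + 114*sqrt(165)/5 ≈ 2800.9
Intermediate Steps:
z(P) = 24 (z(P) = -4*(-6) = 24)
K = 63/5 (K = -(-35 - 28)/5 = -1/5*(-63) = 63/5 ≈ 12.600)
W = -2 + sqrt(165)/5 (W = -2 + sqrt(-6 + 63/5) = -2 + sqrt(33/5) = -2 + sqrt(165)/5 ≈ 0.56905)
(z(-12) + W)*114 = (24 + (-2 + sqrt(165)/5))*114 = (22 + sqrt(165)/5)*114 = 2508 + 114*sqrt(165)/5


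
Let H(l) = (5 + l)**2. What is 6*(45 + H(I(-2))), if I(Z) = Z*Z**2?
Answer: 324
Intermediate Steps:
I(Z) = Z**3
6*(45 + H(I(-2))) = 6*(45 + (5 + (-2)**3)**2) = 6*(45 + (5 - 8)**2) = 6*(45 + (-3)**2) = 6*(45 + 9) = 6*54 = 324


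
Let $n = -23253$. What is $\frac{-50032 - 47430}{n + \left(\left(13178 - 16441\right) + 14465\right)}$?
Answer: $\frac{97462}{12051} \approx 8.0875$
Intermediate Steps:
$\frac{-50032 - 47430}{n + \left(\left(13178 - 16441\right) + 14465\right)} = \frac{-50032 - 47430}{-23253 + \left(\left(13178 - 16441\right) + 14465\right)} = - \frac{97462}{-23253 + \left(-3263 + 14465\right)} = - \frac{97462}{-23253 + 11202} = - \frac{97462}{-12051} = \left(-97462\right) \left(- \frac{1}{12051}\right) = \frac{97462}{12051}$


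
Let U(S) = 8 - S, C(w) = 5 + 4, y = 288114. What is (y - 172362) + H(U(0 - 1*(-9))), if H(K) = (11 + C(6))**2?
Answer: 116152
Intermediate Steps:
C(w) = 9
H(K) = 400 (H(K) = (11 + 9)**2 = 20**2 = 400)
(y - 172362) + H(U(0 - 1*(-9))) = (288114 - 172362) + 400 = 115752 + 400 = 116152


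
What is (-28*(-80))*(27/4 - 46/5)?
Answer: -5488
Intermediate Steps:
(-28*(-80))*(27/4 - 46/5) = 2240*(27*(1/4) - 46*1/5) = 2240*(27/4 - 46/5) = 2240*(-49/20) = -5488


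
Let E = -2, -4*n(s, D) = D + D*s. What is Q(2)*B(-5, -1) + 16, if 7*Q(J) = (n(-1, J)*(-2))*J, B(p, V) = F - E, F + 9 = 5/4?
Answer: 16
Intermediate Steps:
F = -31/4 (F = -9 + 5/4 = -31/4 ≈ -7.7500)
n(s, D) = -D/4 - D*s/4 (n(s, D) = -(D + D*s)/4 = -D/4 - D*s/4)
B(p, V) = -23/4 (B(p, V) = -31/4 - 1*(-2) = -31/4 + 2 = -23/4)
Q(J) = 0 (Q(J) = ((-J*(1 - 1)/4*(-2))*J)/7 = ((-¼*J*0*(-2))*J)/7 = ((0*(-2))*J)/7 = (0*J)/7 = (⅐)*0 = 0)
Q(2)*B(-5, -1) + 16 = 0*(-23/4) + 16 = 0 + 16 = 16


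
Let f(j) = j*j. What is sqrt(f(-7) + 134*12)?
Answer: sqrt(1657) ≈ 40.706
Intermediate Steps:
f(j) = j**2
sqrt(f(-7) + 134*12) = sqrt((-7)**2 + 134*12) = sqrt(49 + 1608) = sqrt(1657)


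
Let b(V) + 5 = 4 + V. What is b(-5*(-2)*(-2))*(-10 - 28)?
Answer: 798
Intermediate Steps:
b(V) = -1 + V (b(V) = -5 + (4 + V) = -1 + V)
b(-5*(-2)*(-2))*(-10 - 28) = (-1 - 5*(-2)*(-2))*(-10 - 28) = (-1 + 10*(-2))*(-38) = (-1 - 20)*(-38) = -21*(-38) = 798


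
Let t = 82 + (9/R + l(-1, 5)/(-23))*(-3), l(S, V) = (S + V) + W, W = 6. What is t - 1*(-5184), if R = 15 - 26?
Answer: 1333249/253 ≈ 5269.8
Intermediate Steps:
l(S, V) = 6 + S + V (l(S, V) = (S + V) + 6 = 6 + S + V)
R = -11
t = 21697/253 (t = 82 + (9/(-11) + (6 - 1 + 5)/(-23))*(-3) = 82 + (9*(-1/11) + 10*(-1/23))*(-3) = 82 + (-9/11 - 10/23)*(-3) = 82 - 317/253*(-3) = 82 + 951/253 = 21697/253 ≈ 85.759)
t - 1*(-5184) = 21697/253 - 1*(-5184) = 21697/253 + 5184 = 1333249/253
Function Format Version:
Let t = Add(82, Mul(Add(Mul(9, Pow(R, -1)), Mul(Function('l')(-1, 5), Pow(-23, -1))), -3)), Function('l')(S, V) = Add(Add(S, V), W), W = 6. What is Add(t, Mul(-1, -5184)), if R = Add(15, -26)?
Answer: Rational(1333249, 253) ≈ 5269.8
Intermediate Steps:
Function('l')(S, V) = Add(6, S, V) (Function('l')(S, V) = Add(Add(S, V), 6) = Add(6, S, V))
R = -11
t = Rational(21697, 253) (t = Add(82, Mul(Add(Mul(9, Pow(-11, -1)), Mul(Add(6, -1, 5), Pow(-23, -1))), -3)) = Add(82, Mul(Add(Mul(9, Rational(-1, 11)), Mul(10, Rational(-1, 23))), -3)) = Add(82, Mul(Add(Rational(-9, 11), Rational(-10, 23)), -3)) = Add(82, Mul(Rational(-317, 253), -3)) = Add(82, Rational(951, 253)) = Rational(21697, 253) ≈ 85.759)
Add(t, Mul(-1, -5184)) = Add(Rational(21697, 253), Mul(-1, -5184)) = Add(Rational(21697, 253), 5184) = Rational(1333249, 253)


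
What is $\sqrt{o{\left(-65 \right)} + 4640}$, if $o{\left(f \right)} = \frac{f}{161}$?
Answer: $\frac{5 \sqrt{4810519}}{161} \approx 68.115$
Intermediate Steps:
$o{\left(f \right)} = \frac{f}{161}$ ($o{\left(f \right)} = f \frac{1}{161} = \frac{f}{161}$)
$\sqrt{o{\left(-65 \right)} + 4640} = \sqrt{\frac{1}{161} \left(-65\right) + 4640} = \sqrt{- \frac{65}{161} + 4640} = \sqrt{\frac{746975}{161}} = \frac{5 \sqrt{4810519}}{161}$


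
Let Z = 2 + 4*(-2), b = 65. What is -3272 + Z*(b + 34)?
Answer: -3866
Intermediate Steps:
Z = -6 (Z = 2 - 8 = -6)
-3272 + Z*(b + 34) = -3272 - 6*(65 + 34) = -3272 - 6*99 = -3272 - 594 = -3866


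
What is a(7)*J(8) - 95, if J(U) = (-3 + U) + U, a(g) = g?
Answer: -4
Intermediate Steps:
J(U) = -3 + 2*U
a(7)*J(8) - 95 = 7*(-3 + 2*8) - 95 = 7*(-3 + 16) - 95 = 7*13 - 95 = 91 - 95 = -4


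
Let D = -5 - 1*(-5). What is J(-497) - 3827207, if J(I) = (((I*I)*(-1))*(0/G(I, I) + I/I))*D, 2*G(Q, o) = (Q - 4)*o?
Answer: -3827207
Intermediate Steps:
G(Q, o) = o*(-4 + Q)/2 (G(Q, o) = ((Q - 4)*o)/2 = ((-4 + Q)*o)/2 = (o*(-4 + Q))/2 = o*(-4 + Q)/2)
D = 0 (D = -5 + 5 = 0)
J(I) = 0 (J(I) = (((I*I)*(-1))*(0/((I*(-4 + I)/2)) + I/I))*0 = ((I²*(-1))*(0*(2/(I*(-4 + I))) + 1))*0 = ((-I²)*(0 + 1))*0 = (-I²*1)*0 = -I²*0 = 0)
J(-497) - 3827207 = 0 - 3827207 = -3827207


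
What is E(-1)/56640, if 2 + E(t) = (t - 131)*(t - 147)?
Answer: 9767/28320 ≈ 0.34488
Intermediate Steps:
E(t) = -2 + (-147 + t)*(-131 + t) (E(t) = -2 + (t - 131)*(t - 147) = -2 + (-131 + t)*(-147 + t) = -2 + (-147 + t)*(-131 + t))
E(-1)/56640 = (19255 + (-1)**2 - 278*(-1))/56640 = (19255 + 1 + 278)*(1/56640) = 19534*(1/56640) = 9767/28320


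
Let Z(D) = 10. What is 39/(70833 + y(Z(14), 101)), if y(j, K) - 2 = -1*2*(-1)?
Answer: 3/5449 ≈ 0.00055056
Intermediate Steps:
y(j, K) = 4 (y(j, K) = 2 - 1*2*(-1) = 2 - 2*(-1) = 2 + 2 = 4)
39/(70833 + y(Z(14), 101)) = 39/(70833 + 4) = 39/70837 = (1/70837)*39 = 3/5449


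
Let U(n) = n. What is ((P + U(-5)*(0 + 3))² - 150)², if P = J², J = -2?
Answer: 841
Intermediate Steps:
P = 4 (P = (-2)² = 4)
((P + U(-5)*(0 + 3))² - 150)² = ((4 - 5*(0 + 3))² - 150)² = ((4 - 5*3)² - 150)² = ((4 - 15)² - 150)² = ((-11)² - 150)² = (121 - 150)² = (-29)² = 841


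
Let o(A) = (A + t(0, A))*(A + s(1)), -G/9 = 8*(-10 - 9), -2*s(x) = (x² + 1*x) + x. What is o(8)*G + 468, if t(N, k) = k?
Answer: 142740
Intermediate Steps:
s(x) = -x - x²/2 (s(x) = -((x² + 1*x) + x)/2 = -((x² + x) + x)/2 = -((x + x²) + x)/2 = -(x² + 2*x)/2 = -x - x²/2)
G = 1368 (G = -72*(-10 - 9) = -72*(-19) = -9*(-152) = 1368)
o(A) = 2*A*(-3/2 + A) (o(A) = (A + A)*(A - ½*1*(2 + 1)) = (2*A)*(A - ½*1*3) = (2*A)*(A - 3/2) = (2*A)*(-3/2 + A) = 2*A*(-3/2 + A))
o(8)*G + 468 = (8*(-3 + 2*8))*1368 + 468 = (8*(-3 + 16))*1368 + 468 = (8*13)*1368 + 468 = 104*1368 + 468 = 142272 + 468 = 142740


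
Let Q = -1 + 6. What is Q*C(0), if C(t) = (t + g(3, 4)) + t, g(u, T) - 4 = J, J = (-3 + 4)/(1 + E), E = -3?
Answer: 35/2 ≈ 17.500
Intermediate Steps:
J = -1/2 (J = (-3 + 4)/(1 - 3) = 1/(-2) = 1*(-1/2) = -1/2 ≈ -0.50000)
g(u, T) = 7/2 (g(u, T) = 4 - 1/2 = 7/2)
Q = 5
C(t) = 7/2 + 2*t (C(t) = (t + 7/2) + t = (7/2 + t) + t = 7/2 + 2*t)
Q*C(0) = 5*(7/2 + 2*0) = 5*(7/2 + 0) = 5*(7/2) = 35/2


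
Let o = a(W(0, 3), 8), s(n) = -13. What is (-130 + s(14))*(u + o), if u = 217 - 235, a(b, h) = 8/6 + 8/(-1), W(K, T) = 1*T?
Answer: 10582/3 ≈ 3527.3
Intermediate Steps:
W(K, T) = T
a(b, h) = -20/3 (a(b, h) = 8*(1/6) + 8*(-1) = 4/3 - 8 = -20/3)
u = -18
o = -20/3 ≈ -6.6667
(-130 + s(14))*(u + o) = (-130 - 13)*(-18 - 20/3) = -143*(-74/3) = 10582/3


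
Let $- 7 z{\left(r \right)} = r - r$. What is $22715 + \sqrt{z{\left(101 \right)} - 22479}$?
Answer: $22715 + i \sqrt{22479} \approx 22715.0 + 149.93 i$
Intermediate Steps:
$z{\left(r \right)} = 0$ ($z{\left(r \right)} = - \frac{r - r}{7} = \left(- \frac{1}{7}\right) 0 = 0$)
$22715 + \sqrt{z{\left(101 \right)} - 22479} = 22715 + \sqrt{0 - 22479} = 22715 + \sqrt{-22479} = 22715 + i \sqrt{22479}$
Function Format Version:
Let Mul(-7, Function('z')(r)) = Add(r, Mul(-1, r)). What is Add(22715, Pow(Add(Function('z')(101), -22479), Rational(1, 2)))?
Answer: Add(22715, Mul(I, Pow(22479, Rational(1, 2)))) ≈ Add(22715., Mul(149.93, I))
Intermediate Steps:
Function('z')(r) = 0 (Function('z')(r) = Mul(Rational(-1, 7), Add(r, Mul(-1, r))) = Mul(Rational(-1, 7), 0) = 0)
Add(22715, Pow(Add(Function('z')(101), -22479), Rational(1, 2))) = Add(22715, Pow(Add(0, -22479), Rational(1, 2))) = Add(22715, Pow(-22479, Rational(1, 2))) = Add(22715, Mul(I, Pow(22479, Rational(1, 2))))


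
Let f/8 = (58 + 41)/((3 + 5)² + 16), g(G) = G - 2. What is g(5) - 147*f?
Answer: -14523/10 ≈ -1452.3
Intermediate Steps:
g(G) = -2 + G
f = 99/10 (f = 8*((58 + 41)/((3 + 5)² + 16)) = 8*(99/(8² + 16)) = 8*(99/(64 + 16)) = 8*(99/80) = 99/10 ≈ 9.9000)
g(5) - 147*f = (-2 + 5) - 147*99/10 = 3 - 14553/10 = -14523/10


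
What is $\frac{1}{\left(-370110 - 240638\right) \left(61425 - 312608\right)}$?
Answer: $\frac{1}{153409514884} \approx 6.5185 \cdot 10^{-12}$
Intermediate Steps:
$\frac{1}{\left(-370110 - 240638\right) \left(61425 - 312608\right)} = \frac{1}{\left(-610748\right) \left(61425 - 312608\right)} = \frac{1}{\left(-610748\right) \left(-251183\right)} = \frac{1}{153409514884}$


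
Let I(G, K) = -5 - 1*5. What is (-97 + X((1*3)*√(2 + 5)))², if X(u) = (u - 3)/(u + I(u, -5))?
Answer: 13121971/1369 + 152124*√7/1369 ≈ 9879.1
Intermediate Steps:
I(G, K) = -10 (I(G, K) = -5 - 5 = -10)
X(u) = (-3 + u)/(-10 + u) (X(u) = (u - 3)/(u - 10) = (-3 + u)/(-10 + u))
(-97 + X((1*3)*√(2 + 5)))² = (-97 + (-3 + (1*3)*√(2 + 5))/(-10 + (1*3)*√(2 + 5)))² = (-97 + (-3 + 3*√7)/(-10 + 3*√7))²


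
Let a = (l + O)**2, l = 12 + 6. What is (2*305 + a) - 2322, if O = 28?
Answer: 404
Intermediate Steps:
l = 18
a = 2116 (a = (18 + 28)**2 = 46**2 = 2116)
(2*305 + a) - 2322 = (2*305 + 2116) - 2322 = (610 + 2116) - 2322 = 2726 - 2322 = 404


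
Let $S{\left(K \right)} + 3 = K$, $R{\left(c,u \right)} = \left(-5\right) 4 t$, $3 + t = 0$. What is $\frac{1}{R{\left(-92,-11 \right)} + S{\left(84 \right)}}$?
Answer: $\frac{1}{141} \approx 0.0070922$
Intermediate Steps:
$t = -3$ ($t = -3 + 0 = -3$)
$R{\left(c,u \right)} = 60$ ($R{\left(c,u \right)} = \left(-5\right) 4 \left(-3\right) = \left(-20\right) \left(-3\right) = 60$)
$S{\left(K \right)} = -3 + K$
$\frac{1}{R{\left(-92,-11 \right)} + S{\left(84 \right)}} = \frac{1}{60 + \left(-3 + 84\right)} = \frac{1}{60 + 81} = \frac{1}{141}$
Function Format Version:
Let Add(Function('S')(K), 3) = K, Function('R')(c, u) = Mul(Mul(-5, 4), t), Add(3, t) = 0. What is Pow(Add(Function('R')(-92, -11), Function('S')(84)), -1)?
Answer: Rational(1, 141) ≈ 0.0070922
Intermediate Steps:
t = -3 (t = Add(-3, 0) = -3)
Function('R')(c, u) = 60 (Function('R')(c, u) = Mul(Mul(-5, 4), -3) = Mul(-20, -3) = 60)
Function('S')(K) = Add(-3, K)
Pow(Add(Function('R')(-92, -11), Function('S')(84)), -1) = Pow(Add(60, Add(-3, 84)), -1) = Pow(Add(60, 81), -1) = Pow(141, -1) = Rational(1, 141)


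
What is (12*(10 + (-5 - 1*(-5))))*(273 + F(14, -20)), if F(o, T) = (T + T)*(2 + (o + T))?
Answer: 51960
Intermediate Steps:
F(o, T) = 2*T*(2 + T + o) (F(o, T) = (2*T)*(2 + (T + o)) = (2*T)*(2 + T + o) = 2*T*(2 + T + o))
(12*(10 + (-5 - 1*(-5))))*(273 + F(14, -20)) = (12*(10 + (-5 - 1*(-5))))*(273 + 2*(-20)*(2 - 20 + 14)) = (12*(10 + (-5 + 5)))*(273 + 2*(-20)*(-4)) = (12*(10 + 0))*(273 + 160) = (12*10)*433 = 120*433 = 51960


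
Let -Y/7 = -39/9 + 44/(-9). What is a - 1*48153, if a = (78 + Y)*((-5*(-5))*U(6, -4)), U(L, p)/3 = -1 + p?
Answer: -304834/3 ≈ -1.0161e+5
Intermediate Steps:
U(L, p) = -3 + 3*p (U(L, p) = 3*(-1 + p) = -3 + 3*p)
Y = 581/9 (Y = -7*(-39/9 + 44/(-9)) = -7*(-39*⅑ + 44*(-⅑)) = -7*(-13/3 - 44/9) = -7*(-83/9) = 581/9 ≈ 64.556)
a = -160375/3 (a = (78 + 581/9)*((-5*(-5))*(-3 + 3*(-4))) = 1283*(25*(-3 - 12))/9 = 1283*(25*(-15))/9 = (1283/9)*(-375) = -160375/3 ≈ -53458.)
a - 1*48153 = -160375/3 - 1*48153 = -160375/3 - 48153 = -304834/3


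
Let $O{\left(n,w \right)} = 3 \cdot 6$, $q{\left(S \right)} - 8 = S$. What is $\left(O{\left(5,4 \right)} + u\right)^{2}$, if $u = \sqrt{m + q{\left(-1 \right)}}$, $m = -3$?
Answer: $400$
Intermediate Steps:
$q{\left(S \right)} = 8 + S$
$O{\left(n,w \right)} = 18$
$u = 2$ ($u = \sqrt{-3 + \left(8 - 1\right)} = \sqrt{-3 + 7} = \sqrt{4} = 2$)
$\left(O{\left(5,4 \right)} + u\right)^{2} = \left(18 + 2\right)^{2} = 20^{2} = 400$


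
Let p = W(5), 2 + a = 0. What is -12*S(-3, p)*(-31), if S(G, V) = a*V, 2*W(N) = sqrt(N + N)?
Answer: -372*sqrt(10) ≈ -1176.4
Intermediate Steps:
a = -2 (a = -2 + 0 = -2)
W(N) = sqrt(2)*sqrt(N)/2 (W(N) = sqrt(N + N)/2 = sqrt(2*N)/2 = (sqrt(2)*sqrt(N))/2 = sqrt(2)*sqrt(N)/2)
p = sqrt(10)/2 (p = sqrt(2)*sqrt(5)/2 = sqrt(10)/2 ≈ 1.5811)
S(G, V) = -2*V
-12*S(-3, p)*(-31) = -(-24)*sqrt(10)/2*(-31) = -(-12)*sqrt(10)*(-31) = (12*sqrt(10))*(-31) = -372*sqrt(10)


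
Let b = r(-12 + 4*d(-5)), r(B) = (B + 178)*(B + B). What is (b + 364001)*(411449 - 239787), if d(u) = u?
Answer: 60881129934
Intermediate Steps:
r(B) = 2*B*(178 + B) (r(B) = (178 + B)*(2*B) = 2*B*(178 + B))
b = -9344 (b = 2*(-12 + 4*(-5))*(178 + (-12 + 4*(-5))) = 2*(-12 - 20)*(178 + (-12 - 20)) = 2*(-32)*(178 - 32) = 2*(-32)*146 = -9344)
(b + 364001)*(411449 - 239787) = (-9344 + 364001)*(411449 - 239787) = 354657*171662 = 60881129934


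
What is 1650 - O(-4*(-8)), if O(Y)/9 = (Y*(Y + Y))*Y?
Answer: -588174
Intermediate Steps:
O(Y) = 18*Y**3 (O(Y) = 9*((Y*(Y + Y))*Y) = 9*((Y*(2*Y))*Y) = 9*((2*Y**2)*Y) = 9*(2*Y**3) = 18*Y**3)
1650 - O(-4*(-8)) = 1650 - 18*(-4*(-8))**3 = 1650 - 18*32**3 = 1650 - 18*32768 = 1650 - 1*589824 = 1650 - 589824 = -588174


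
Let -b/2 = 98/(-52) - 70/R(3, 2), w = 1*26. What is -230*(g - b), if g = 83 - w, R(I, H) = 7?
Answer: -99360/13 ≈ -7643.1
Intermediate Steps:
w = 26
b = 309/13 (b = -2*(98/(-52) - 70/7) = -2*(98*(-1/52) - 70*⅐) = -2*(-49/26 - 10) = -2*(-309/26) = 309/13 ≈ 23.769)
g = 57 (g = 83 - 1*26 = 83 - 26 = 57)
-230*(g - b) = -230*(57 - 1*309/13) = -230*(57 - 309/13) = -230*432/13 = -99360/13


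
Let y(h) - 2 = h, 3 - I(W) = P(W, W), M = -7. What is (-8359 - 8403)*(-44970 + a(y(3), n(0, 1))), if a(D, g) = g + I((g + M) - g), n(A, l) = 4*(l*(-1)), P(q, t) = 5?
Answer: 753887712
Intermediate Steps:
I(W) = -2 (I(W) = 3 - 1*5 = 3 - 5 = -2)
n(A, l) = -4*l (n(A, l) = 4*(-l) = -4*l)
y(h) = 2 + h
a(D, g) = -2 + g (a(D, g) = g - 2 = -2 + g)
(-8359 - 8403)*(-44970 + a(y(3), n(0, 1))) = (-8359 - 8403)*(-44970 + (-2 - 4*1)) = -16762*(-44970 + (-2 - 4)) = -16762*(-44970 - 6) = -16762*(-44976) = 753887712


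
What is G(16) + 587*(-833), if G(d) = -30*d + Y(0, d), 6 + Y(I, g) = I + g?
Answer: -489441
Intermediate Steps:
Y(I, g) = -6 + I + g (Y(I, g) = -6 + (I + g) = -6 + I + g)
G(d) = -6 - 29*d (G(d) = -30*d + (-6 + 0 + d) = -30*d + (-6 + d) = -6 - 29*d)
G(16) + 587*(-833) = (-6 - 29*16) + 587*(-833) = (-6 - 464) - 488971 = -470 - 488971 = -489441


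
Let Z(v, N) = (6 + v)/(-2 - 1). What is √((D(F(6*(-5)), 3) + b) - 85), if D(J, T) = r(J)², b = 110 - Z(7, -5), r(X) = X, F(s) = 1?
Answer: √273/3 ≈ 5.5076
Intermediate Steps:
Z(v, N) = -2 - v/3 (Z(v, N) = (6 + v)/(-3) = (6 + v)*(-⅓) = -2 - v/3)
b = 343/3 (b = 110 - (-2 - ⅓*7) = 110 - (-2 - 7/3) = 110 - 1*(-13/3) = 110 + 13/3 = 343/3 ≈ 114.33)
D(J, T) = J²
√((D(F(6*(-5)), 3) + b) - 85) = √((1² + 343/3) - 85) = √((1 + 343/3) - 85) = √(346/3 - 85) = √(91/3) = √273/3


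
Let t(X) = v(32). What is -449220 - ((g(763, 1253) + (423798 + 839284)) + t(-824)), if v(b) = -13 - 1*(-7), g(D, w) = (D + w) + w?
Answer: -1715565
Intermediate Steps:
g(D, w) = D + 2*w
v(b) = -6 (v(b) = -13 + 7 = -6)
t(X) = -6
-449220 - ((g(763, 1253) + (423798 + 839284)) + t(-824)) = -449220 - (((763 + 2*1253) + (423798 + 839284)) - 6) = -449220 - (((763 + 2506) + 1263082) - 6) = -449220 - ((3269 + 1263082) - 6) = -449220 - (1266351 - 6) = -449220 - 1*1266345 = -449220 - 1266345 = -1715565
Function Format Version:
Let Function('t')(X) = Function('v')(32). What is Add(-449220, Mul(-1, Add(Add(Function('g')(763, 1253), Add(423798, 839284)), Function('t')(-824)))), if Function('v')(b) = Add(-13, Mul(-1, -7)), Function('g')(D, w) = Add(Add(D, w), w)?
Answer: -1715565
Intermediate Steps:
Function('g')(D, w) = Add(D, Mul(2, w))
Function('v')(b) = -6 (Function('v')(b) = Add(-13, 7) = -6)
Function('t')(X) = -6
Add(-449220, Mul(-1, Add(Add(Function('g')(763, 1253), Add(423798, 839284)), Function('t')(-824)))) = Add(-449220, Mul(-1, Add(Add(Add(763, Mul(2, 1253)), Add(423798, 839284)), -6))) = Add(-449220, Mul(-1, Add(Add(Add(763, 2506), 1263082), -6))) = Add(-449220, Mul(-1, Add(Add(3269, 1263082), -6))) = Add(-449220, Mul(-1, Add(1266351, -6))) = Add(-449220, Mul(-1, 1266345)) = Add(-449220, -1266345) = -1715565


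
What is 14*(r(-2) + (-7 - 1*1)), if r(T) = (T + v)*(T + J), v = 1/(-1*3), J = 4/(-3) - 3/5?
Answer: 742/45 ≈ 16.489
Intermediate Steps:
J = -29/15 (J = 4*(-1/3) - 3*1/5 = -4/3 - 3/5 = -29/15 ≈ -1.9333)
v = -1/3 (v = 1/(-3) = -1/3 ≈ -0.33333)
r(T) = (-29/15 + T)*(-1/3 + T) (r(T) = (T - 1/3)*(T - 29/15) = (-1/3 + T)*(-29/15 + T) = (-29/15 + T)*(-1/3 + T))
14*(r(-2) + (-7 - 1*1)) = 14*((29/45 + (-2)**2 - 34/15*(-2)) + (-7 - 1*1)) = 14*((29/45 + 4 + 68/15) + (-7 - 1)) = 14*(413/45 - 8) = 14*(53/45) = 742/45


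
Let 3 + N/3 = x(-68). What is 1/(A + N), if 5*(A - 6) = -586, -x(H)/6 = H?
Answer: 5/5519 ≈ 0.00090596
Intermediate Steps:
x(H) = -6*H
A = -556/5 (A = 6 + (1/5)*(-586) = 6 - 586/5 = -556/5 ≈ -111.20)
N = 1215 (N = -9 + 3*(-6*(-68)) = -9 + 3*408 = -9 + 1224 = 1215)
1/(A + N) = 1/(-556/5 + 1215) = 1/(5519/5) = 5/5519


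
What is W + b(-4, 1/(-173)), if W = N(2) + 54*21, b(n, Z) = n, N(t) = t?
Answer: 1132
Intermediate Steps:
W = 1136 (W = 2 + 54*21 = 2 + 1134 = 1136)
W + b(-4, 1/(-173)) = 1136 - 4 = 1132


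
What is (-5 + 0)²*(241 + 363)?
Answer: 15100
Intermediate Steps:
(-5 + 0)²*(241 + 363) = (-5)²*604 = 25*604 = 15100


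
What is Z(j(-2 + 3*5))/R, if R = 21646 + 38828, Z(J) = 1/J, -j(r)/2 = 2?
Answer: -1/241896 ≈ -4.1340e-6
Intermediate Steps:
j(r) = -4 (j(r) = -2*2 = -4)
R = 60474
Z(j(-2 + 3*5))/R = 1/(-4*60474) = -¼*1/60474 = -1/241896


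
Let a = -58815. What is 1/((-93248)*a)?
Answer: 1/5484381120 ≈ 1.8234e-10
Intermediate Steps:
1/((-93248)*a) = 1/(-93248*(-58815)) = -1/93248*(-1/58815) = 1/5484381120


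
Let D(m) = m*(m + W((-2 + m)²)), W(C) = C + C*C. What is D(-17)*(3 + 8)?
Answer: -24434355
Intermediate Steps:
W(C) = C + C²
D(m) = m*(m + (-2 + m)²*(1 + (-2 + m)²))
D(-17)*(3 + 8) = (-17*(-17 + (-2 - 17)²*(1 + (-2 - 17)²)))*(3 + 8) = -17*(-17 + (-19)²*(1 + (-19)²))*11 = -17*(-17 + 361*(1 + 361))*11 = -17*(-17 + 361*362)*11 = -17*(-17 + 130682)*11 = -17*130665*11 = -2221305*11 = -24434355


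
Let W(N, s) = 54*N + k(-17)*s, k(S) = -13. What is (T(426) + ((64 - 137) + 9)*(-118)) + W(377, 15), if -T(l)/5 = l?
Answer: 25585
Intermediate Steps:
T(l) = -5*l
W(N, s) = -13*s + 54*N (W(N, s) = 54*N - 13*s = -13*s + 54*N)
(T(426) + ((64 - 137) + 9)*(-118)) + W(377, 15) = (-5*426 + ((64 - 137) + 9)*(-118)) + (-13*15 + 54*377) = (-2130 + (-73 + 9)*(-118)) + (-195 + 20358) = (-2130 - 64*(-118)) + 20163 = (-2130 + 7552) + 20163 = 5422 + 20163 = 25585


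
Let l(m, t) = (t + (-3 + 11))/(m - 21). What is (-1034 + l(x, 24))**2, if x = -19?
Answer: 26770276/25 ≈ 1.0708e+6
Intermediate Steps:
l(m, t) = (8 + t)/(-21 + m) (l(m, t) = (t + 8)/(-21 + m) = (8 + t)/(-21 + m))
(-1034 + l(x, 24))**2 = (-1034 + (8 + 24)/(-21 - 19))**2 = (-1034 + 32/(-40))**2 = (-1034 - 1/40*32)**2 = (-1034 - 4/5)**2 = (-5174/5)**2 = 26770276/25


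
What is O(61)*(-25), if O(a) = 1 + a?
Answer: -1550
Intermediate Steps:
O(61)*(-25) = (1 + 61)*(-25) = 62*(-25) = -1550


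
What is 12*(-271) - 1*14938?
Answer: -18190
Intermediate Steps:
12*(-271) - 1*14938 = -3252 - 14938 = -18190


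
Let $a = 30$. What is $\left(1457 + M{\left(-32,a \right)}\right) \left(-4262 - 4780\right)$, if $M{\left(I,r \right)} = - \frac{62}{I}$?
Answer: $- \frac{105533703}{8} \approx -1.3192 \cdot 10^{7}$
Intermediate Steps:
$\left(1457 + M{\left(-32,a \right)}\right) \left(-4262 - 4780\right) = \left(1457 - \frac{62}{-32}\right) \left(-4262 - 4780\right) = \left(1457 - - \frac{31}{16}\right) \left(-9042\right) = \left(1457 + \frac{31}{16}\right) \left(-9042\right) = \frac{23343}{16} \left(-9042\right) = - \frac{105533703}{8}$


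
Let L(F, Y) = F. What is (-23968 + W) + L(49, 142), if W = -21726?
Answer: -45645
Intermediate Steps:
(-23968 + W) + L(49, 142) = (-23968 - 21726) + 49 = -45694 + 49 = -45645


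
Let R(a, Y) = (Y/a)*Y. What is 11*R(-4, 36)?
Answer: -3564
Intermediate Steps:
R(a, Y) = Y²/a
11*R(-4, 36) = 11*(36²/(-4)) = 11*(1296*(-¼)) = 11*(-324) = -3564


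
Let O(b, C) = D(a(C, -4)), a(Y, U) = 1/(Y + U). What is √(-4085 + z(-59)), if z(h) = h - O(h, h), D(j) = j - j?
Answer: 4*I*√259 ≈ 64.374*I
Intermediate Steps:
a(Y, U) = 1/(U + Y)
D(j) = 0
O(b, C) = 0
z(h) = h (z(h) = h - 1*0 = h + 0 = h)
√(-4085 + z(-59)) = √(-4085 - 59) = √(-4144) = 4*I*√259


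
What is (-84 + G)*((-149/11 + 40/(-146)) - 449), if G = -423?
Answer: 188423508/803 ≈ 2.3465e+5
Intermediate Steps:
(-84 + G)*((-149/11 + 40/(-146)) - 449) = (-84 - 423)*((-149/11 + 40/(-146)) - 449) = -507*((-149*1/11 + 40*(-1/146)) - 449) = -507*((-149/11 - 20/73) - 449) = -507*(-11097/803 - 449) = -507*(-371644/803) = 188423508/803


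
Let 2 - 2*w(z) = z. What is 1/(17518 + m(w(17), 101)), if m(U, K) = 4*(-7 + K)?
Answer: 1/17894 ≈ 5.5885e-5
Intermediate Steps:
w(z) = 1 - z/2
m(U, K) = -28 + 4*K
1/(17518 + m(w(17), 101)) = 1/(17518 + (-28 + 4*101)) = 1/(17518 + (-28 + 404)) = 1/(17518 + 376) = 1/17894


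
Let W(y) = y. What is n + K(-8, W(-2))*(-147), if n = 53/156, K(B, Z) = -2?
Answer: 45917/156 ≈ 294.34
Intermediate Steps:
n = 53/156 (n = 53*(1/156) = 53/156 ≈ 0.33974)
n + K(-8, W(-2))*(-147) = 53/156 - 2*(-147) = 53/156 + 294 = 45917/156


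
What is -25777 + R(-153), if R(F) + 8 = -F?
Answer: -25632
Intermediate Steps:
R(F) = -8 - F
-25777 + R(-153) = -25777 + (-8 - 1*(-153)) = -25777 + (-8 + 153) = -25777 + 145 = -25632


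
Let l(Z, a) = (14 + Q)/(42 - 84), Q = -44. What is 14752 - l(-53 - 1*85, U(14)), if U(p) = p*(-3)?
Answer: 103259/7 ≈ 14751.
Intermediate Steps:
U(p) = -3*p
l(Z, a) = 5/7 (l(Z, a) = (14 - 44)/(42 - 84) = -30/(-42) = -30*(-1/42) = 5/7)
14752 - l(-53 - 1*85, U(14)) = 14752 - 1*5/7 = 14752 - 5/7 = 103259/7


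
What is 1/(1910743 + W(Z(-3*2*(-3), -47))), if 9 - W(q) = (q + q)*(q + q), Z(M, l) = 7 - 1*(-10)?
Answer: 1/1909596 ≈ 5.2367e-7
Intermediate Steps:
Z(M, l) = 17 (Z(M, l) = 7 + 10 = 17)
W(q) = 9 - 4*q² (W(q) = 9 - (q + q)*(q + q) = 9 - 2*q*2*q = 9 - 4*q²)
1/(1910743 + W(Z(-3*2*(-3), -47))) = 1/(1910743 + (9 - 4*17²)) = 1/(1910743 + (9 - 4*289)) = 1/(1910743 + (9 - 1156)) = 1/(1910743 - 1147) = 1/1909596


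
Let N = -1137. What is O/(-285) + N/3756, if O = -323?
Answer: 15599/18780 ≈ 0.83062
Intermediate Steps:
O/(-285) + N/3756 = -323/(-285) - 1137/3756 = -323*(-1/285) - 1137*1/3756 = 17/15 - 379/1252 = 15599/18780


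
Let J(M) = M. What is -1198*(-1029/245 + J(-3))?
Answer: 43128/5 ≈ 8625.6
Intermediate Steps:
-1198*(-1029/245 + J(-3)) = -1198*(-1029/245 - 3) = -1198*(-1029*1/245 - 3) = -1198*(-21/5 - 3) = -1198*(-36/5) = 43128/5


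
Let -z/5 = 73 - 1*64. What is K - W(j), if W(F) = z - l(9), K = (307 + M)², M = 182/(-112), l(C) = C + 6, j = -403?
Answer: 5972089/64 ≈ 93314.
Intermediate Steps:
l(C) = 6 + C
M = -13/8 (M = 182*(-1/112) = -13/8 ≈ -1.6250)
z = -45 (z = -5*(73 - 1*64) = -5*(73 - 64) = -5*9 = -45)
K = 5968249/64 (K = (307 - 13/8)² = (2443/8)² = 5968249/64 ≈ 93254.)
W(F) = -60 (W(F) = -45 - (6 + 9) = -45 - 1*15 = -45 - 15 = -60)
K - W(j) = 5968249/64 - 1*(-60) = 5968249/64 + 60 = 5972089/64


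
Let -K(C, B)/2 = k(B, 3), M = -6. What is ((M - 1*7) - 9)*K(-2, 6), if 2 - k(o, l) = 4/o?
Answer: 176/3 ≈ 58.667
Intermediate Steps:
k(o, l) = 2 - 4/o
K(C, B) = -4 + 8/B (K(C, B) = -2*(2 - 4/B) = -4 + 8/B)
((M - 1*7) - 9)*K(-2, 6) = ((-6 - 1*7) - 9)*(-4 + 8/6) = ((-6 - 7) - 9)*(-4 + 8*(⅙)) = (-13 - 9)*(-4 + 4/3) = -22*(-8/3) = 176/3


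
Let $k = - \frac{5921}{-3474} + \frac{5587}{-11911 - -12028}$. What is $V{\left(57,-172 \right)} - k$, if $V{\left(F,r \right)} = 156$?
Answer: $\frac{4811717}{45162} \approx 106.54$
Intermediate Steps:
$k = \frac{2233555}{45162}$ ($k = \left(-5921\right) \left(- \frac{1}{3474}\right) + \frac{5587}{-11911 + 12028} = \frac{5921}{3474} + \frac{5587}{117} = \frac{2233555}{45162} \approx 49.456$)
$V{\left(57,-172 \right)} - k = 156 - \frac{2233555}{45162} = \frac{4811717}{45162}$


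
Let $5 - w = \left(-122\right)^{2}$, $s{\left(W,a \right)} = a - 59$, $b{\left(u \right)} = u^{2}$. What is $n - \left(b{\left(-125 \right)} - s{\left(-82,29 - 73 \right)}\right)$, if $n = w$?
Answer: $-30607$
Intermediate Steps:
$s{\left(W,a \right)} = -59 + a$
$w = -14879$ ($w = 5 - \left(-122\right)^{2} = 5 - 14884 = -14879$)
$n = -14879$
$n - \left(b{\left(-125 \right)} - s{\left(-82,29 - 73 \right)}\right) = -14879 - \left(\left(-125\right)^{2} - \left(-59 + \left(29 - 73\right)\right)\right) = -14879 - \left(15625 - \left(-59 + \left(29 - 73\right)\right)\right) = -14879 - \left(15625 - \left(-59 - 44\right)\right) = -14879 - \left(15625 - -103\right) = -14879 - \left(15625 + 103\right) = -14879 - 15728 = -30607$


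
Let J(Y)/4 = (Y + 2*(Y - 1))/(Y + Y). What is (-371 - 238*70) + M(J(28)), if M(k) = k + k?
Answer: -119135/7 ≈ -17019.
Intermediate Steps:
J(Y) = 2*(-2 + 3*Y)/Y (J(Y) = 4*((Y + 2*(Y - 1))/(Y + Y)) = 4*((Y + 2*(-1 + Y))/((2*Y))) = 4*((Y + (-2 + 2*Y))*(1/(2*Y))) = 4*((-2 + 3*Y)*(1/(2*Y))) = 4*((-2 + 3*Y)/(2*Y)) = 2*(-2 + 3*Y)/Y)
M(k) = 2*k
(-371 - 238*70) + M(J(28)) = (-371 - 238*70) + 2*(6 - 4/28) = (-371 - 16660) + 2*(6 - 4*1/28) = -17031 + 2*(6 - ⅐) = -17031 + 2*(41/7) = -17031 + 82/7 = -119135/7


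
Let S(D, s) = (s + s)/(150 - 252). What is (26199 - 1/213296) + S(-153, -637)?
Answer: 285131106605/10878096 ≈ 26212.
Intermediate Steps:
S(D, s) = -s/51 (S(D, s) = (2*s)/(-102) = (2*s)*(-1/102) = -s/51)
(26199 - 1/213296) + S(-153, -637) = (26199 - 1/213296) - 1/51*(-637) = (26199 - 1*1/213296) + 637/51 = (26199 - 1/213296) + 637/51 = 5588141903/213296 + 637/51 = 285131106605/10878096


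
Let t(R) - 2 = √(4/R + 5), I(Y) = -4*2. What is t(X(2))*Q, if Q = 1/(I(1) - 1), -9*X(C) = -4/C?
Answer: -2/9 - √23/9 ≈ -0.75509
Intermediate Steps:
I(Y) = -8
X(C) = 4/(9*C) (X(C) = -(-4)/(9*C) = 4/(9*C))
t(R) = 2 + √(5 + 4/R) (t(R) = 2 + √(4/R + 5) = 2 + √(5 + 4/R))
Q = -⅑ (Q = 1/(-8 - 1) = 1/(-9) = -⅑ ≈ -0.11111)
t(X(2))*Q = (2 + √(5 + 4/(((4/9)/2))))*(-⅑) = (2 + √(5 + 4/(((4/9)*(½)))))*(-⅑) = (2 + √(5 + 4/(2/9)))*(-⅑) = (2 + √(5 + 4*(9/2)))*(-⅑) = (2 + √(5 + 18))*(-⅑) = (2 + √23)*(-⅑) = -2/9 - √23/9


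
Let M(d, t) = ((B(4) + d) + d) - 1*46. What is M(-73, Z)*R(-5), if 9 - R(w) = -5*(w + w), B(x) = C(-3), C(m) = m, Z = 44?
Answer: 7995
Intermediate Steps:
B(x) = -3
R(w) = 9 + 10*w (R(w) = 9 - (-5)*(w + w) = 9 - (-5)*2*w = 9 - (-10)*w = 9 + 10*w)
M(d, t) = -49 + 2*d (M(d, t) = ((-3 + d) + d) - 1*46 = (-3 + 2*d) - 46 = -49 + 2*d)
M(-73, Z)*R(-5) = (-49 + 2*(-73))*(9 + 10*(-5)) = (-49 - 146)*(9 - 50) = -195*(-41) = 7995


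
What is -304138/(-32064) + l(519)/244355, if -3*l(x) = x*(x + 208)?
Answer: 35142459823/3917499360 ≈ 8.9706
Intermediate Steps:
l(x) = -x*(208 + x)/3 (l(x) = -x*(x + 208)/3 = -x*(208 + x)/3)
-304138/(-32064) + l(519)/244355 = -304138/(-32064) - 1/3*519*(208 + 519)/244355 = -304138*(-1/32064) - 1/3*519*727*(1/244355) = 152069/16032 - 125771*1/244355 = 152069/16032 - 125771/244355 = 35142459823/3917499360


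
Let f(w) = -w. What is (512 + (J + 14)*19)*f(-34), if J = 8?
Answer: 31620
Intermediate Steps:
(512 + (J + 14)*19)*f(-34) = (512 + (8 + 14)*19)*(-1*(-34)) = (512 + 22*19)*34 = (512 + 418)*34 = 930*34 = 31620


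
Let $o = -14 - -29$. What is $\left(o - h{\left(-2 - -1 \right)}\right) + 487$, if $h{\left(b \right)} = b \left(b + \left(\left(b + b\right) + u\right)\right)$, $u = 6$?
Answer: $505$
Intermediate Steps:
$o = 15$ ($o = -14 + 29 = 15$)
$h{\left(b \right)} = b \left(6 + 3 b\right)$ ($h{\left(b \right)} = b \left(b + \left(\left(b + b\right) + 6\right)\right) = b \left(b + \left(2 b + 6\right)\right) = b \left(b + \left(6 + 2 b\right)\right) = b \left(6 + 3 b\right)$)
$\left(o - h{\left(-2 - -1 \right)}\right) + 487 = \left(15 - 3 \left(-2 - -1\right) \left(2 - 1\right)\right) + 487 = \left(15 - 3 \left(-2 + 1\right) \left(2 + \left(-2 + 1\right)\right)\right) + 487 = \left(15 - 3 \left(-1\right) \left(2 - 1\right)\right) + 487 = \left(15 - 3 \left(-1\right) 1\right) + 487 = \left(15 - -3\right) + 487 = \left(15 + 3\right) + 487 = 18 + 487 = 505$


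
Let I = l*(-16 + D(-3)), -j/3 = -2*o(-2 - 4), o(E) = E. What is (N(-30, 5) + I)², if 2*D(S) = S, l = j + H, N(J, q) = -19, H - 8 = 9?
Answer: 393129/4 ≈ 98282.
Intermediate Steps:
H = 17 (H = 8 + 9 = 17)
j = -36 (j = -(-6)*(-2 - 4) = -(-6)*(-6) = -3*12 = -36)
l = -19 (l = -36 + 17 = -19)
D(S) = S/2
I = 665/2 (I = -19*(-16 + (½)*(-3)) = -19*(-16 - 3/2) = -19*(-35/2) = 665/2 ≈ 332.50)
(N(-30, 5) + I)² = (-19 + 665/2)² = (627/2)² = 393129/4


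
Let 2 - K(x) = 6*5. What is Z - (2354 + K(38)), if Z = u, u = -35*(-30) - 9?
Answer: -1285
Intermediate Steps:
u = 1041 (u = 1050 - 9 = 1041)
K(x) = -28 (K(x) = 2 - 6*5 = 2 - 1*30 = 2 - 30 = -28)
Z = 1041
Z - (2354 + K(38)) = 1041 - (2354 - 28) = 1041 - 1*2326 = 1041 - 2326 = -1285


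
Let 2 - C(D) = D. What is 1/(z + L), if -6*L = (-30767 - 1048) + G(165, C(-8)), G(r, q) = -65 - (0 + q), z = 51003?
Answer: 1/56318 ≈ 1.7756e-5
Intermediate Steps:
C(D) = 2 - D
G(r, q) = -65 - q
L = 5315 (L = -((-30767 - 1048) + (-65 - (2 - 1*(-8))))/6 = -(-31815 + (-65 - (2 + 8)))/6 = -(-31815 + (-65 - 1*10))/6 = -(-31815 + (-65 - 10))/6 = -(-31815 - 75)/6 = -⅙*(-31890) = 5315)
1/(z + L) = 1/(51003 + 5315) = 1/56318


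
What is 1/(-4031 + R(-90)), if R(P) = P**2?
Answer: 1/4069 ≈ 0.00024576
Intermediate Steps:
1/(-4031 + R(-90)) = 1/(-4031 + (-90)**2) = 1/(-4031 + 8100) = 1/4069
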